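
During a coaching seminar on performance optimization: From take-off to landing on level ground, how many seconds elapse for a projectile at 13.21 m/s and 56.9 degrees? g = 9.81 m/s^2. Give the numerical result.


T = 2*v*sin(theta)/g
sin(theta) = sin(56.9 deg) = 0.8377
T = 2*13.21*0.8377 / 9.81
T = 22.1325 / 9.81 = 2.2561 s

2.2561 s


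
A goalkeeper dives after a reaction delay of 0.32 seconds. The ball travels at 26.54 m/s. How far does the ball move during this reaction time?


d = v * t
d = 26.54 * 0.32
d = 8.4928 m

8.4928 m


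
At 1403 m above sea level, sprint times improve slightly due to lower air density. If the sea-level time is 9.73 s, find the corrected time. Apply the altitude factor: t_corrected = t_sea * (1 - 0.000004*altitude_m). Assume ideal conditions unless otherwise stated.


Correction factor = 1 - 0.000004 * 1403 = 0.994388
t_corrected = t_sea * factor = 9.73 * 0.994388
t_corrected = 9.6754 s

9.6754 s


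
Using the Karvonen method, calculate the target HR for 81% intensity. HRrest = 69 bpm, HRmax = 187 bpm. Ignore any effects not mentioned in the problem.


Target = HRrest + pct*(HRmax - HRrest)
Heart rate reserve = HRmax - HRrest = 187 - 69 = 118 bpm
Fraction = 81% = 0.81
Target = 69 + 0.81 * 118
Target = 69 + 95.58 = 164.58 bpm

164.58 bpm


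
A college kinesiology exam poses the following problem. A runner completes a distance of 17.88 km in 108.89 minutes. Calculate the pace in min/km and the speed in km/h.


Pace = time / distance = 108.89 min / 17.88 km = 6.09 min/km
Speed = distance / time_in_hours = 17.88 / 1.8148 hr
Speed = 9.8521 km/h

6.09 min/km, 9.8521 km/h


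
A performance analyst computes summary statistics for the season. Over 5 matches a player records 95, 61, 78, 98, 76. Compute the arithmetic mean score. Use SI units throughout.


Average = sum / n
Sum = 408
Average = 408 / 5 = 81.6

81.6


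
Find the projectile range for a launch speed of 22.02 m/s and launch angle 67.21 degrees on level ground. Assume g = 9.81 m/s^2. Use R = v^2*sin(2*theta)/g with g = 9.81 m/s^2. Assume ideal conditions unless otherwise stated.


R = v^2 * sin(2*theta) / g
Convert angle to radians: theta = 67.21 deg = 1.173 rad
sin(2*theta) = sin(2.3461) = 0.7142
R = 22.02^2 * 0.7142 / 9.81
R = 484.8804 * 0.7142 / 9.81 = 35.3023 m

35.3023 m


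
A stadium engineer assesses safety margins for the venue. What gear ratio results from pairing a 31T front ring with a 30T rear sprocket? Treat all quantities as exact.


GR = front_teeth / rear_teeth
GR = 31 / 30
GR = 1.0333

1.0333


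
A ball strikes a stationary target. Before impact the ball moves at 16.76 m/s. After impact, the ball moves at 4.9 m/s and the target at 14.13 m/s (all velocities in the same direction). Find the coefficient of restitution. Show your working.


e = (v2_after - v1_after) / (v1_before - v2_before)
Numerator = 14.13 - 4.9 = 9.23
Denominator = 16.76 - 0 = 16.76
e = 9.23 / 16.76 = 0.5507

0.5507


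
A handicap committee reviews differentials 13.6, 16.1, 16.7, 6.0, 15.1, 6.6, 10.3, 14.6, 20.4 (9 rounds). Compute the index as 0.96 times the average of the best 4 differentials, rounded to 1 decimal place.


All differentials: 13.6, 16.1, 16.7, 6.0, 15.1, 6.6, 10.3, 14.6, 20.4
Sorted: 6.0, 6.6, 10.3, 13.6, 14.6, 15.1, 16.1, 16.7, 20.4
Best 4: 6.0, 6.6, 10.3, 13.6
Average of best = 36.5 / 4 = 9.125
Raw index = 9.125 * 0.96 = 8.76
Handicap index = round(8.76, 1) = 8.8

8.8


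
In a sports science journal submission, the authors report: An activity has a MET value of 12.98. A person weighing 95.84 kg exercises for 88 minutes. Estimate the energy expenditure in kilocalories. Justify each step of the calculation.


kcal = MET * mass * time_hr
Convert time: 88 min = 1.4667 hr
kcal = 12.98 * 95.84 * 1.4667
kcal = 1824.538 kcal

1824.538 kcal


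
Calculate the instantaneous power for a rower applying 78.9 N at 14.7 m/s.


P = F * v
P = 78.9 * 14.7
P = 1159.83 W

1159.83 W


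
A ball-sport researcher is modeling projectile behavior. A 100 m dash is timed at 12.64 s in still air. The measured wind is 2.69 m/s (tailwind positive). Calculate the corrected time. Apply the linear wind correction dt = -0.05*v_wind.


dt = -0.05 * v_wind = -0.05 * 2.69 = -0.1345 s
t_corrected = t_still + dt = 12.64 + (-0.1345)
t_corrected = 12.5055 s

12.5055 s


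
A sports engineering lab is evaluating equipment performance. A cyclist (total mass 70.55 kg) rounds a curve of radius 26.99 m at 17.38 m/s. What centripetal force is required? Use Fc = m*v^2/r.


Fc = m * v^2 / r
v^2 = 17.38^2 = 302.0644
Fc = 70.55 * 302.0644 / 26.99
Fc = 21310.6434 / 26.99 = 789.5755 N

789.5755 N


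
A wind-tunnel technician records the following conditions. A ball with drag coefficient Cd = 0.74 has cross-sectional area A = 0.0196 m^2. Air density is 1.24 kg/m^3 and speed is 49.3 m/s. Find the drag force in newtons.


Fd = 0.5 * Cd * rho * A * v^2
Fd = 0.5 * 0.74 * 1.24 * 0.0196 * 49.3^2
v^2 = 2430.49
Fd = 0.5 * 0.74 * 1.24 * 0.0196 * 2430.49 = 21.8561 N

21.8561 N


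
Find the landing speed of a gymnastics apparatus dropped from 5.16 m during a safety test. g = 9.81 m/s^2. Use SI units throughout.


v = sqrt(2 * g * h)
v = sqrt(2 * 9.81 * 5.16)
v = sqrt(101.2392) = 10.0618 m/s

10.0618 m/s


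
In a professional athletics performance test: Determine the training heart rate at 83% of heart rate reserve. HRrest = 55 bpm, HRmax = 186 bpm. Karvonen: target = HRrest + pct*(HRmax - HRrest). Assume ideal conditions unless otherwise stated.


Target = HRrest + pct*(HRmax - HRrest)
Heart rate reserve = HRmax - HRrest = 186 - 55 = 131 bpm
Fraction = 83% = 0.83
Target = 55 + 0.83 * 131
Target = 55 + 108.73 = 163.73 bpm

163.73 bpm


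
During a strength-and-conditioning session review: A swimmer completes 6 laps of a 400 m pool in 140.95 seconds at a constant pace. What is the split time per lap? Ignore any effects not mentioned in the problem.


Split time = total_time / n_laps = 140.95 / 6
Split time = 23.4917 s per lap

23.4917 s


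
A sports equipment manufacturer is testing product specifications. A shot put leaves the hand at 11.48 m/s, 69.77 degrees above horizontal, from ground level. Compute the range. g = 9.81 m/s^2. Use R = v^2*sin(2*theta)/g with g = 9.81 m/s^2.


R = v^2 * sin(2*theta) / g
Convert angle to radians: theta = 69.77 deg = 1.2177 rad
sin(2*theta) = sin(2.4354) = 0.6489
R = 11.48^2 * 0.6489 / 9.81
R = 131.7904 * 0.6489 / 9.81 = 8.7177 m

8.7177 m


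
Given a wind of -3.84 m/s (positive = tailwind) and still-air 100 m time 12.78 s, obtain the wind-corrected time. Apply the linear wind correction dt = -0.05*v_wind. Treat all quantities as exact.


dt = -0.05 * v_wind = -0.05 * -3.84 = 0.192 s
t_corrected = t_still + dt = 12.78 + (0.192)
t_corrected = 12.972 s

12.972 s


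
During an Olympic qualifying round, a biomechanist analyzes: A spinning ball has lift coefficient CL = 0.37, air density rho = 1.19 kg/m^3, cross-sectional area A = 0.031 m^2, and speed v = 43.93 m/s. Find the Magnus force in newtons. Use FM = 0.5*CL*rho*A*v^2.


FM = 0.5 * CL * rho * A * v^2
FM = 0.5 * 0.37 * 1.19 * 0.031 * 43.93^2
v^2 = 1929.8449
FM = 0.5 * 0.37 * 1.19 * 0.031 * 1929.8449 = 13.1705 N

13.1705 N


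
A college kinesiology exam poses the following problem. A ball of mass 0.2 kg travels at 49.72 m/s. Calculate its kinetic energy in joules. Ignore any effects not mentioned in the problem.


KE = 0.5 * m * v^2
KE = 0.5 * 0.2 * 49.72^2
KE = 0.5 * 0.2 * 2472.0784 = 247.2078 J

247.2078 J


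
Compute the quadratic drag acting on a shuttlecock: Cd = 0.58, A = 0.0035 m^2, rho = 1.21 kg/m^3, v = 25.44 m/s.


Fd = 0.5 * Cd * rho * A * v^2
Fd = 0.5 * 0.58 * 1.21 * 0.0035 * 25.44^2
v^2 = 647.1936
Fd = 0.5 * 0.58 * 1.21 * 0.0035 * 647.1936 = 0.7949 N

0.7949 N


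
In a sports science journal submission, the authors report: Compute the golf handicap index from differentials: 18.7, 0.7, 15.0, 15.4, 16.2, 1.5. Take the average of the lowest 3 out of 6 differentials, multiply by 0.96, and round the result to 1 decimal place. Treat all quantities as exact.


All differentials: 18.7, 0.7, 15.0, 15.4, 16.2, 1.5
Sorted: 0.7, 1.5, 15.0, 15.4, 16.2, 18.7
Best 3: 0.7, 1.5, 15.0
Average of best = 17.2 / 3 = 5.7333
Raw index = 5.7333 * 0.96 = 5.504
Handicap index = round(5.504, 1) = 5.5

5.5


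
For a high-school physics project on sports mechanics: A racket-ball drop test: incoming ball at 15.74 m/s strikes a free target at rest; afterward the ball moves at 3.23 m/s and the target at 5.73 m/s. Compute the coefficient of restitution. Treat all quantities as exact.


e = (v2_after - v1_after) / (v1_before - v2_before)
Numerator = 5.73 - 3.23 = 2.5
Denominator = 15.74 - 0 = 15.74
e = 2.5 / 15.74 = 0.1588

0.1588


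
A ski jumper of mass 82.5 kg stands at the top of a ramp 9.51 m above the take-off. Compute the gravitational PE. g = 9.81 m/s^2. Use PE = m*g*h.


PE = m * g * h
PE = 82.5 * 9.81 * 9.51
PE = 809.325 * 9.51 = 7696.6808 J

7696.6808 J


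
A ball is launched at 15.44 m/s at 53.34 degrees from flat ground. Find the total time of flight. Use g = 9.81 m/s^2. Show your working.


T = 2*v*sin(theta)/g
sin(theta) = sin(53.34 deg) = 0.8022
T = 2*15.44*0.8022 / 9.81
T = 24.7717 / 9.81 = 2.5251 s

2.5251 s


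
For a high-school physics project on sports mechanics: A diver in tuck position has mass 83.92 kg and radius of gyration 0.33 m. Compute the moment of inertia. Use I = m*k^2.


I = m * k^2
I = 83.92 * 0.33^2
I = 83.92 * 0.1089 = 9.1389 kg*m^2

9.1389 kg*m^2


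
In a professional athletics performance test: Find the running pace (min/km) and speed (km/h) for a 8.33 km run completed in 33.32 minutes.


Pace = time / distance = 33.32 min / 8.33 km = 4 min/km
Speed = distance / time_in_hours = 8.33 / 0.5553 hr
Speed = 15 km/h

4 min/km, 15 km/h


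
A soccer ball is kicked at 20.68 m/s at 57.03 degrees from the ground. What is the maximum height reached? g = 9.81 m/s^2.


H = (v*sin(theta))^2 / (2*g)
vy = v*sin(theta) = 20.68 * sin(57.03 deg) = 17.3496 m/s
H = vy^2 / (2*g) = 301.0087 / (2*9.81)
H = 301.0087 / 19.62 = 15.3419 m

15.3419 m


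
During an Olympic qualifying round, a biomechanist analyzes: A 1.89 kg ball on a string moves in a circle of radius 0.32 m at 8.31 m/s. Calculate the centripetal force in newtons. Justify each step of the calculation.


Fc = m * v^2 / r
v^2 = 8.31^2 = 69.0561
Fc = 1.89 * 69.0561 / 0.32
Fc = 130.516 / 0.32 = 407.8626 N

407.8626 N


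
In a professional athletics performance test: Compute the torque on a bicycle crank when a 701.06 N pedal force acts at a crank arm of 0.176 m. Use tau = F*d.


tau = F * d
tau = 701.06 * 0.176
tau = 123.3866 N*m

123.3866 N*m


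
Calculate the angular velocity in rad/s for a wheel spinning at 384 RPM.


omega = RPM * 2 * pi / 60
omega = 384 * 2 * 3.14159 / 60
omega = 2412.7432 / 60 = 40.2124 rad/s

40.2124 rad/s


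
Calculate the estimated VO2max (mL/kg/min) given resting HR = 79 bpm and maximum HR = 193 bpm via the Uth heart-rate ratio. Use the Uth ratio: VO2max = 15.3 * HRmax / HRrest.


VO2max = 15.3 * HRmax / HRrest
VO2max = 15.3 * 193 / 79
VO2max = 2952.9 / 79 = 37.3785 mL/kg/min

37.3785 mL/kg/min


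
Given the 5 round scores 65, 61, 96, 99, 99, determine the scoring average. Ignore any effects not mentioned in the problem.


Average = sum / n
Sum = 420
Average = 420 / 5 = 84

84


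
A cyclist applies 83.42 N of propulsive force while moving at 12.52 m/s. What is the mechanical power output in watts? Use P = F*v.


P = F * v
P = 83.42 * 12.52
P = 1044.4184 W

1044.4184 W


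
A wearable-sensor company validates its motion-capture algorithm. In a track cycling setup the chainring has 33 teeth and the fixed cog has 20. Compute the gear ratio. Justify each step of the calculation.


GR = front_teeth / rear_teeth
GR = 33 / 20
GR = 1.65

1.65


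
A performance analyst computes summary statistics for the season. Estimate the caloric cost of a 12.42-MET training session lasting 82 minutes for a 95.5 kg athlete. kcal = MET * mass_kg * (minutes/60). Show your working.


kcal = MET * mass * time_hr
Convert time: 82 min = 1.3667 hr
kcal = 12.42 * 95.5 * 1.3667
kcal = 1621.017 kcal

1621.017 kcal


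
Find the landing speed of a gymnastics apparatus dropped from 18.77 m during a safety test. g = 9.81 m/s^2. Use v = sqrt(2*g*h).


v = sqrt(2 * g * h)
v = sqrt(2 * 9.81 * 18.77)
v = sqrt(368.2674) = 19.1903 m/s

19.1903 m/s


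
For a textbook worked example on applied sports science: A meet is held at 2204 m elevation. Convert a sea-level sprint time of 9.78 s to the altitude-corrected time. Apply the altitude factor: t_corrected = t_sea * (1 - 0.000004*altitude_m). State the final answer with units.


Correction factor = 1 - 0.000004 * 2204 = 0.991184
t_corrected = t_sea * factor = 9.78 * 0.991184
t_corrected = 9.6938 s

9.6938 s


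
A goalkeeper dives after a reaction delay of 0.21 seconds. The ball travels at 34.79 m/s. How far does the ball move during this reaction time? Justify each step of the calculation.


d = v * t
d = 34.79 * 0.21
d = 7.3059 m

7.3059 m


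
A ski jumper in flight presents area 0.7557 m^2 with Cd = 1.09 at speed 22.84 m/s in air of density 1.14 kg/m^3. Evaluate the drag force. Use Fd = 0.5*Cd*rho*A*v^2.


Fd = 0.5 * Cd * rho * A * v^2
Fd = 0.5 * 1.09 * 1.14 * 0.7557 * 22.84^2
v^2 = 521.6656
Fd = 0.5 * 1.09 * 1.14 * 0.7557 * 521.6656 = 244.9306 N

244.9306 N


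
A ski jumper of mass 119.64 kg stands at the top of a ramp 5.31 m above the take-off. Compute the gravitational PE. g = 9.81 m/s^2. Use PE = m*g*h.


PE = m * g * h
PE = 119.64 * 9.81 * 5.31
PE = 1173.6684 * 5.31 = 6232.1792 J

6232.1792 J


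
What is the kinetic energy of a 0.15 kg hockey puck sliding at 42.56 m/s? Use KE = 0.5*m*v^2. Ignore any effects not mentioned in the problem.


KE = 0.5 * m * v^2
KE = 0.5 * 0.15 * 42.56^2
KE = 0.5 * 0.15 * 1811.3536 = 135.8515 J

135.8515 J


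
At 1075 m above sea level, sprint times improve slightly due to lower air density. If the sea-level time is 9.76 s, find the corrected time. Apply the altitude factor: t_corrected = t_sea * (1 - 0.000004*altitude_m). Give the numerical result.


Correction factor = 1 - 0.000004 * 1075 = 0.9957
t_corrected = t_sea * factor = 9.76 * 0.9957
t_corrected = 9.718 s

9.718 s


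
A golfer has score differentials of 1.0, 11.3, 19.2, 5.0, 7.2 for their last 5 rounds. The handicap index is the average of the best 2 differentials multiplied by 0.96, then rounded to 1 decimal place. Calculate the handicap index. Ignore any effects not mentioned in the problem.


All differentials: 1.0, 11.3, 19.2, 5.0, 7.2
Sorted: 1.0, 5.0, 7.2, 11.3, 19.2
Best 2: 1.0, 5.0
Average of best = 6 / 2 = 3
Raw index = 3 * 0.96 = 2.88
Handicap index = round(2.88, 1) = 2.9

2.9


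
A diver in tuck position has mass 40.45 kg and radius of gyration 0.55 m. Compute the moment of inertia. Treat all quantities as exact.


I = m * k^2
I = 40.45 * 0.55^2
I = 40.45 * 0.3025 = 12.2361 kg*m^2

12.2361 kg*m^2


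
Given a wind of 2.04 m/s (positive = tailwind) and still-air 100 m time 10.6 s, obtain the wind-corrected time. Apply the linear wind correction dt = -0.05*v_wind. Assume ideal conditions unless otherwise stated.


dt = -0.05 * v_wind = -0.05 * 2.04 = -0.102 s
t_corrected = t_still + dt = 10.6 + (-0.102)
t_corrected = 10.498 s

10.498 s


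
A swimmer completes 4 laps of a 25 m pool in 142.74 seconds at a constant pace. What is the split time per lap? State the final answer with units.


Split time = total_time / n_laps = 142.74 / 4
Split time = 35.685 s per lap

35.685 s


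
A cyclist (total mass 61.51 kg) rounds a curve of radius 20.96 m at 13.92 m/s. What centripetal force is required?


Fc = m * v^2 / r
v^2 = 13.92^2 = 193.7664
Fc = 61.51 * 193.7664 / 20.96
Fc = 11918.5713 / 20.96 = 568.6341 N

568.6341 N


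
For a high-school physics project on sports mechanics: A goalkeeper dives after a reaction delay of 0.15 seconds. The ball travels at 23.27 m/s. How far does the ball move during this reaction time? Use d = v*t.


d = v * t
d = 23.27 * 0.15
d = 3.4905 m

3.4905 m


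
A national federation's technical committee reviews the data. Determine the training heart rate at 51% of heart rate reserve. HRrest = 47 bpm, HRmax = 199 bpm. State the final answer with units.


Target = HRrest + pct*(HRmax - HRrest)
Heart rate reserve = HRmax - HRrest = 199 - 47 = 152 bpm
Fraction = 51% = 0.51
Target = 47 + 0.51 * 152
Target = 47 + 77.52 = 124.52 bpm

124.52 bpm


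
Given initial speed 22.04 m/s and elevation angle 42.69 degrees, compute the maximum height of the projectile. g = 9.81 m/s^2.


H = (v*sin(theta))^2 / (2*g)
vy = v*sin(theta) = 22.04 * sin(42.69 deg) = 14.9438 m/s
H = vy^2 / (2*g) = 223.3175 / (2*9.81)
H = 223.3175 / 19.62 = 11.3821 m

11.3821 m


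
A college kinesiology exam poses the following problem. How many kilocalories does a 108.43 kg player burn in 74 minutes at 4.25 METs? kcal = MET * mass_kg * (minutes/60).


kcal = MET * mass * time_hr
Convert time: 74 min = 1.2333 hr
kcal = 4.25 * 108.43 * 1.2333
kcal = 568.3539 kcal

568.3539 kcal


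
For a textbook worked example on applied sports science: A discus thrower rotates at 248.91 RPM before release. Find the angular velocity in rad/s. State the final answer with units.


omega = RPM * 2 * pi / 60
omega = 248.91 * 2 * 3.14159 / 60
omega = 1563.9477 / 60 = 26.0658 rad/s

26.0658 rad/s


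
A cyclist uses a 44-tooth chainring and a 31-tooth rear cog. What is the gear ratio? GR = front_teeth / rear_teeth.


GR = front_teeth / rear_teeth
GR = 44 / 31
GR = 1.4194

1.4194


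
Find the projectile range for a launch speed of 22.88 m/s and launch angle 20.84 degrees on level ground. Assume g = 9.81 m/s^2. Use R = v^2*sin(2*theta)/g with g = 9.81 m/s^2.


R = v^2 * sin(2*theta) / g
Convert angle to radians: theta = 20.84 deg = 0.3637 rad
sin(2*theta) = sin(0.7275) = 0.665
R = 22.88^2 * 0.665 / 9.81
R = 523.4944 * 0.665 / 9.81 = 35.485 m

35.485 m


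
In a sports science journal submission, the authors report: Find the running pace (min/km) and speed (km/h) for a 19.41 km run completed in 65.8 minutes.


Pace = time / distance = 65.8 min / 19.41 km = 3.39 min/km
Speed = distance / time_in_hours = 19.41 / 1.0967 hr
Speed = 17.6991 km/h

3.39 min/km, 17.6991 km/h


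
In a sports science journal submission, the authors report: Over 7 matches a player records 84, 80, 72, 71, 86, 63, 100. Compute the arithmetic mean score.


Average = sum / n
Sum = 556
Average = 556 / 7 = 79.4286

79.4286


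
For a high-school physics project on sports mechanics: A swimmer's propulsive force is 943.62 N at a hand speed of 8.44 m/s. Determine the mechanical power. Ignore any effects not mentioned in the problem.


P = F * v
P = 943.62 * 8.44
P = 7964.1528 W

7964.1528 W


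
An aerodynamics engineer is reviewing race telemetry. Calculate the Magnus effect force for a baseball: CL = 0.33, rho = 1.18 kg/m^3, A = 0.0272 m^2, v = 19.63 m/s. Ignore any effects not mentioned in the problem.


FM = 0.5 * CL * rho * A * v^2
FM = 0.5 * 0.33 * 1.18 * 0.0272 * 19.63^2
v^2 = 385.3369
FM = 0.5 * 0.33 * 1.18 * 0.0272 * 385.3369 = 2.0407 N

2.0407 N


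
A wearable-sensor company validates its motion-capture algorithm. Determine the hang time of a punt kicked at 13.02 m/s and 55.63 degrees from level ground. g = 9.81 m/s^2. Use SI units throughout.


T = 2*v*sin(theta)/g
sin(theta) = sin(55.63 deg) = 0.8254
T = 2*13.02*0.8254 / 9.81
T = 21.4937 / 9.81 = 2.191 s

2.191 s


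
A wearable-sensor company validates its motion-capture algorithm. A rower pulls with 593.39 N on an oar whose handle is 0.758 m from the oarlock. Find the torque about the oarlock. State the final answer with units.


tau = F * d
tau = 593.39 * 0.758
tau = 449.7896 N*m

449.7896 N*m


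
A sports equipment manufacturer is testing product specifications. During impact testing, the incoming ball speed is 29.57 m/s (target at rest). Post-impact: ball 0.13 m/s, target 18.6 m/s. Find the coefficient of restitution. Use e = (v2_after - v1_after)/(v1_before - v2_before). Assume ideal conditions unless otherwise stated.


e = (v2_after - v1_after) / (v1_before - v2_before)
Numerator = 18.6 - 0.13 = 18.47
Denominator = 29.57 - 0 = 29.57
e = 18.47 / 29.57 = 0.6246

0.6246


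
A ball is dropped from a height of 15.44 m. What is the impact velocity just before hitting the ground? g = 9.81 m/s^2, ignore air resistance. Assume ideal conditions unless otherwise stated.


v = sqrt(2 * g * h)
v = sqrt(2 * 9.81 * 15.44)
v = sqrt(302.9328) = 17.405 m/s

17.405 m/s


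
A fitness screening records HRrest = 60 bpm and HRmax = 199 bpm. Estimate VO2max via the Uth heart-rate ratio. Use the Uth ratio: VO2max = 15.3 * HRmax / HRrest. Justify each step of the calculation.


VO2max = 15.3 * HRmax / HRrest
VO2max = 15.3 * 199 / 60
VO2max = 3044.7 / 60 = 50.745 mL/kg/min

50.745 mL/kg/min


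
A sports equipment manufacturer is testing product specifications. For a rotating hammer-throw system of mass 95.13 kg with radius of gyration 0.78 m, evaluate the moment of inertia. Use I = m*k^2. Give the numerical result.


I = m * k^2
I = 95.13 * 0.78^2
I = 95.13 * 0.6084 = 57.8771 kg*m^2

57.8771 kg*m^2


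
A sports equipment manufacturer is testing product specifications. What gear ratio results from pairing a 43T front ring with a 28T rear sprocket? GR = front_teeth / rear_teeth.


GR = front_teeth / rear_teeth
GR = 43 / 28
GR = 1.5357

1.5357


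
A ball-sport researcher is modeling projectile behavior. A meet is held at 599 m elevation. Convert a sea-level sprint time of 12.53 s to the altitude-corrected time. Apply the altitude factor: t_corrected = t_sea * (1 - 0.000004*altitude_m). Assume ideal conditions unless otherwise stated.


Correction factor = 1 - 0.000004 * 599 = 0.997604
t_corrected = t_sea * factor = 12.53 * 0.997604
t_corrected = 12.5 s

12.5 s


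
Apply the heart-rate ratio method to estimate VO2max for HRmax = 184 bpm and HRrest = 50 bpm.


VO2max = 15.3 * HRmax / HRrest
VO2max = 15.3 * 184 / 50
VO2max = 2815.2 / 50 = 56.304 mL/kg/min

56.304 mL/kg/min


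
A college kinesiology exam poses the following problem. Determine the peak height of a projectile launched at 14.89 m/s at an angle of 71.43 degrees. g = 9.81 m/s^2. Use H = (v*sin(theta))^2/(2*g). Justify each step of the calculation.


H = (v*sin(theta))^2 / (2*g)
vy = v*sin(theta) = 14.89 * sin(71.43 deg) = 14.1148 m/s
H = vy^2 / (2*g) = 199.2263 / (2*9.81)
H = 199.2263 / 19.62 = 10.1542 m

10.1542 m


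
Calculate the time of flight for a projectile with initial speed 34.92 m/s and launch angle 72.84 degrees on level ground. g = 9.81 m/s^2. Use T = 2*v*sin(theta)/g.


T = 2*v*sin(theta)/g
sin(theta) = sin(72.84 deg) = 0.9555
T = 2*34.92*0.9555 / 9.81
T = 66.731 / 9.81 = 6.8023 s

6.8023 s


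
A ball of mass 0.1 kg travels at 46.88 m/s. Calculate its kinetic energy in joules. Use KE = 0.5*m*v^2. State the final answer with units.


KE = 0.5 * m * v^2
KE = 0.5 * 0.1 * 46.88^2
KE = 0.5 * 0.1 * 2197.7344 = 109.8867 J

109.8867 J


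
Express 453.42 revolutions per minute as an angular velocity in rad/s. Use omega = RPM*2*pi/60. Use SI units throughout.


omega = RPM * 2 * pi / 60
omega = 453.42 * 2 * 3.14159 / 60
omega = 2848.9219 / 60 = 47.482 rad/s

47.482 rad/s


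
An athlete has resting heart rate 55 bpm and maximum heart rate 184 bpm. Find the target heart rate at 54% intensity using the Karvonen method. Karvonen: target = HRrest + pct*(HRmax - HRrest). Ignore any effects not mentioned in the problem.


Target = HRrest + pct*(HRmax - HRrest)
Heart rate reserve = HRmax - HRrest = 184 - 55 = 129 bpm
Fraction = 54% = 0.54
Target = 55 + 0.54 * 129
Target = 55 + 69.66 = 124.66 bpm

124.66 bpm


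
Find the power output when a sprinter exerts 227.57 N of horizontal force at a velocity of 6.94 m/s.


P = F * v
P = 227.57 * 6.94
P = 1579.3358 W

1579.3358 W


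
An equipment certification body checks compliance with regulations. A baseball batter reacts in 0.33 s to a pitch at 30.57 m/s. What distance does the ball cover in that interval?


d = v * t
d = 30.57 * 0.33
d = 10.0881 m

10.0881 m


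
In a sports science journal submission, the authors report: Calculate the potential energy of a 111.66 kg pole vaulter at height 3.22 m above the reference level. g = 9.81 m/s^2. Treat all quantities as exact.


PE = m * g * h
PE = 111.66 * 9.81 * 3.22
PE = 1095.3846 * 3.22 = 3527.1384 J

3527.1384 J


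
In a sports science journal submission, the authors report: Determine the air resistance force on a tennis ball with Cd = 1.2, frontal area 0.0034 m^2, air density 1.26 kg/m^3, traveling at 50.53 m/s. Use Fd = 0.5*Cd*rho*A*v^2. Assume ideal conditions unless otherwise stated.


Fd = 0.5 * Cd * rho * A * v^2
Fd = 0.5 * 1.2 * 1.26 * 0.0034 * 50.53^2
v^2 = 2553.2809
Fd = 0.5 * 1.2 * 1.26 * 0.0034 * 2553.2809 = 6.563 N

6.563 N


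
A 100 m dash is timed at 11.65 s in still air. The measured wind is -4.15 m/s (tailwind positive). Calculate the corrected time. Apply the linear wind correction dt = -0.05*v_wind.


dt = -0.05 * v_wind = -0.05 * -4.15 = 0.2075 s
t_corrected = t_still + dt = 11.65 + (0.2075)
t_corrected = 11.8575 s

11.8575 s


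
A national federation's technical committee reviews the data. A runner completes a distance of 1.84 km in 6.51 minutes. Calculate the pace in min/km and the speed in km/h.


Pace = time / distance = 6.51 min / 1.84 km = 3.538 min/km
Speed = distance / time_in_hours = 1.84 / 0.1085 hr
Speed = 16.9585 km/h

3.538 min/km, 16.9585 km/h


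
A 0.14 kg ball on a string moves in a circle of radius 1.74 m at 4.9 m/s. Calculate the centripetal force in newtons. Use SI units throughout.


Fc = m * v^2 / r
v^2 = 4.9^2 = 24.01
Fc = 0.14 * 24.01 / 1.74
Fc = 3.3614 / 1.74 = 1.9318 N

1.9318 N


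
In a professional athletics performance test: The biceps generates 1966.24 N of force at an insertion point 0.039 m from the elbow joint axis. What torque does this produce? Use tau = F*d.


tau = F * d
tau = 1966.24 * 0.039
tau = 76.6834 N*m

76.6834 N*m


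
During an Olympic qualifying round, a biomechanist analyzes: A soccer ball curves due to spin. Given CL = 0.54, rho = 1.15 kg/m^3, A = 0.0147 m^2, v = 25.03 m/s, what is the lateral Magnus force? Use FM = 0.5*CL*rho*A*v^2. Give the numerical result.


FM = 0.5 * CL * rho * A * v^2
FM = 0.5 * 0.54 * 1.15 * 0.0147 * 25.03^2
v^2 = 626.5009
FM = 0.5 * 0.54 * 1.15 * 0.0147 * 626.5009 = 2.8596 N

2.8596 N


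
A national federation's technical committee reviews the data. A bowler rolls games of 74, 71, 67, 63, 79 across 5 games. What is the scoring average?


Average = sum / n
Sum = 354
Average = 354 / 5 = 70.8

70.8


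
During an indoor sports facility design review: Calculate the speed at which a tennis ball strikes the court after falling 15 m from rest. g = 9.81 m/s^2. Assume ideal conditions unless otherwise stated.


v = sqrt(2 * g * h)
v = sqrt(2 * 9.81 * 15)
v = sqrt(294.3) = 17.1552 m/s

17.1552 m/s


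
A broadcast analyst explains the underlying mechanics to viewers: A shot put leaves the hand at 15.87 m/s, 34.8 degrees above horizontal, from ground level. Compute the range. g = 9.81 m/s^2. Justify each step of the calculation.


R = v^2 * sin(2*theta) / g
Convert angle to radians: theta = 34.8 deg = 0.6074 rad
sin(2*theta) = sin(1.2147) = 0.9373
R = 15.87^2 * 0.9373 / 9.81
R = 251.8569 * 0.9373 / 9.81 = 24.0633 m

24.0633 m


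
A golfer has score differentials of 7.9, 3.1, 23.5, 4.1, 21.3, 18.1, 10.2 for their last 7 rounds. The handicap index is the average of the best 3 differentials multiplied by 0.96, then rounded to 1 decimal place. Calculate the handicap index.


All differentials: 7.9, 3.1, 23.5, 4.1, 21.3, 18.1, 10.2
Sorted: 3.1, 4.1, 7.9, 10.2, 18.1, 21.3, 23.5
Best 3: 3.1, 4.1, 7.9
Average of best = 15.1 / 3 = 5.0333
Raw index = 5.0333 * 0.96 = 4.832
Handicap index = round(4.832, 1) = 4.8

4.8


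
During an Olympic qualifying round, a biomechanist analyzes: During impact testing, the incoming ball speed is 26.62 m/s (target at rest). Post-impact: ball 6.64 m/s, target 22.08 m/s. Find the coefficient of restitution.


e = (v2_after - v1_after) / (v1_before - v2_before)
Numerator = 22.08 - 6.64 = 15.44
Denominator = 26.62 - 0 = 26.62
e = 15.44 / 26.62 = 0.58

0.58


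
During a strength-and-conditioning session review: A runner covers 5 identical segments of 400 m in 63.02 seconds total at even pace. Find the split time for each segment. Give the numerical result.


Split time = total_time / n_laps = 63.02 / 5
Split time = 12.604 s per lap

12.604 s


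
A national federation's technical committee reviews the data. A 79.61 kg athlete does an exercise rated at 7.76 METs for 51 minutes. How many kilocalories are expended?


kcal = MET * mass * time_hr
Convert time: 51 min = 0.85 hr
kcal = 7.76 * 79.61 * 0.85
kcal = 525.1076 kcal

525.1076 kcal


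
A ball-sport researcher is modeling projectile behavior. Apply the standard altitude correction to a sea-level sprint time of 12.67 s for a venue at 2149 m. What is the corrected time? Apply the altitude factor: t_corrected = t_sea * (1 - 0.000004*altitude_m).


Correction factor = 1 - 0.000004 * 2149 = 0.991404
t_corrected = t_sea * factor = 12.67 * 0.991404
t_corrected = 12.5611 s

12.5611 s


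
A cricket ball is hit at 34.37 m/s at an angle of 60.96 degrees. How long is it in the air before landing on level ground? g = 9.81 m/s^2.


T = 2*v*sin(theta)/g
sin(theta) = sin(60.96 deg) = 0.8743
T = 2*34.37*0.8743 / 9.81
T = 60.0981 / 9.81 = 6.1262 s

6.1262 s


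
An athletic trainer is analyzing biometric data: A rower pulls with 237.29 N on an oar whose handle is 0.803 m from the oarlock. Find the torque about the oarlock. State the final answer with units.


tau = F * d
tau = 237.29 * 0.803
tau = 190.5439 N*m

190.5439 N*m


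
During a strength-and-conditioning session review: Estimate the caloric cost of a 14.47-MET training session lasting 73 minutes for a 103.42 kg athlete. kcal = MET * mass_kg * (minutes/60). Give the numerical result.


kcal = MET * mass * time_hr
Convert time: 73 min = 1.2167 hr
kcal = 14.47 * 103.42 * 1.2167
kcal = 1820.7263 kcal

1820.7263 kcal


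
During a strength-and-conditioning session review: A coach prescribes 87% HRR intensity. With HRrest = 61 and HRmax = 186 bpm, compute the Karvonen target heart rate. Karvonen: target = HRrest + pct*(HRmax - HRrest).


Target = HRrest + pct*(HRmax - HRrest)
Heart rate reserve = HRmax - HRrest = 186 - 61 = 125 bpm
Fraction = 87% = 0.87
Target = 61 + 0.87 * 125
Target = 61 + 108.75 = 169.75 bpm

169.75 bpm


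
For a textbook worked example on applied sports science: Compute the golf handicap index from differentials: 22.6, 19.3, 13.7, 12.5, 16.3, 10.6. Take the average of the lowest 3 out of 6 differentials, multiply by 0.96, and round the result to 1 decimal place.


All differentials: 22.6, 19.3, 13.7, 12.5, 16.3, 10.6
Sorted: 10.6, 12.5, 13.7, 16.3, 19.3, 22.6
Best 3: 10.6, 12.5, 13.7
Average of best = 36.8 / 3 = 12.2667
Raw index = 12.2667 * 0.96 = 11.776
Handicap index = round(11.776, 1) = 11.8

11.8


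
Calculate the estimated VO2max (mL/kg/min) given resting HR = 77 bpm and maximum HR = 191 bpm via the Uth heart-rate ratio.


VO2max = 15.3 * HRmax / HRrest
VO2max = 15.3 * 191 / 77
VO2max = 2922.3 / 77 = 37.9519 mL/kg/min

37.9519 mL/kg/min


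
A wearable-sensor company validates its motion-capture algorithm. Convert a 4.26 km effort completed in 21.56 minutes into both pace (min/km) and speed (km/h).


Pace = time / distance = 21.56 min / 4.26 km = 5.061 min/km
Speed = distance / time_in_hours = 4.26 / 0.3593 hr
Speed = 11.8553 km/h

5.061 min/km, 11.8553 km/h


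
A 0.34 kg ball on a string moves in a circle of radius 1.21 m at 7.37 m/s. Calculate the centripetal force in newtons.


Fc = m * v^2 / r
v^2 = 7.37^2 = 54.3169
Fc = 0.34 * 54.3169 / 1.21
Fc = 18.4677 / 1.21 = 15.2626 N

15.2626 N


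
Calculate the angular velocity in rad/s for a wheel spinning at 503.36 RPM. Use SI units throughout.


omega = RPM * 2 * pi / 60
omega = 503.36 * 2 * 3.14159 / 60
omega = 3162.7042 / 60 = 52.7117 rad/s

52.7117 rad/s


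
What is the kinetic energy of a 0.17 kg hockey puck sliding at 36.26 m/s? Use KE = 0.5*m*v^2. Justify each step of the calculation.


KE = 0.5 * m * v^2
KE = 0.5 * 0.17 * 36.26^2
KE = 0.5 * 0.17 * 1314.7876 = 111.7569 J

111.7569 J


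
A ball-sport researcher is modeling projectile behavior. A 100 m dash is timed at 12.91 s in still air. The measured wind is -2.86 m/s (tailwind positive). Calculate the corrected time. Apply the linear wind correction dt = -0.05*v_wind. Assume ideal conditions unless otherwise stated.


dt = -0.05 * v_wind = -0.05 * -2.86 = 0.143 s
t_corrected = t_still + dt = 12.91 + (0.143)
t_corrected = 13.053 s

13.053 s


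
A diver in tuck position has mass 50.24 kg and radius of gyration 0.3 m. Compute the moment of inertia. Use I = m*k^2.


I = m * k^2
I = 50.24 * 0.3^2
I = 50.24 * 0.09 = 4.5216 kg*m^2

4.5216 kg*m^2


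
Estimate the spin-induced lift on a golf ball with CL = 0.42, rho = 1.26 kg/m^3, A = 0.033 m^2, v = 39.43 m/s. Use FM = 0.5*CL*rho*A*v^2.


FM = 0.5 * CL * rho * A * v^2
FM = 0.5 * 0.42 * 1.26 * 0.033 * 39.43^2
v^2 = 1554.7249
FM = 0.5 * 0.42 * 1.26 * 0.033 * 1554.7249 = 13.5755 N

13.5755 N


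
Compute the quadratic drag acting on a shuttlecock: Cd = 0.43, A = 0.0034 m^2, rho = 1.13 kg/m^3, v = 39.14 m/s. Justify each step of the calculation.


Fd = 0.5 * Cd * rho * A * v^2
Fd = 0.5 * 0.43 * 1.13 * 0.0034 * 39.14^2
v^2 = 1531.9396
Fd = 0.5 * 0.43 * 1.13 * 0.0034 * 1531.9396 = 1.2654 N

1.2654 N


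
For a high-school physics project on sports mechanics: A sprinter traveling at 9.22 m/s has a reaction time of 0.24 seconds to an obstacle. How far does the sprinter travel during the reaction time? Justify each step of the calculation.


d = v * t
d = 9.22 * 0.24
d = 2.2128 m

2.2128 m


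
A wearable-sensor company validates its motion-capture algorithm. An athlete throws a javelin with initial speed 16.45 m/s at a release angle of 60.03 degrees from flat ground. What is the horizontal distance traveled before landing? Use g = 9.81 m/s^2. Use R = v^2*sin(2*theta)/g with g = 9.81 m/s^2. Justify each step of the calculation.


R = v^2 * sin(2*theta) / g
Convert angle to radians: theta = 60.03 deg = 1.0477 rad
sin(2*theta) = sin(2.0954) = 0.8655
R = 16.45^2 * 0.8655 / 9.81
R = 270.6025 * 0.8655 / 9.81 = 23.8743 m

23.8743 m


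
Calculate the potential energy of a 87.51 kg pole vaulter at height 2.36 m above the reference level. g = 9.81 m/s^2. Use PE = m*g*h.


PE = m * g * h
PE = 87.51 * 9.81 * 2.36
PE = 858.4731 * 2.36 = 2025.9965 J

2025.9965 J


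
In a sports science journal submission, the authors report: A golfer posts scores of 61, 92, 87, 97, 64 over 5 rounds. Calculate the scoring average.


Average = sum / n
Sum = 401
Average = 401 / 5 = 80.2

80.2


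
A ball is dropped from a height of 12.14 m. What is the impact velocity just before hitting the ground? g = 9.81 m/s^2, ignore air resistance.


v = sqrt(2 * g * h)
v = sqrt(2 * 9.81 * 12.14)
v = sqrt(238.1868) = 15.4333 m/s

15.4333 m/s


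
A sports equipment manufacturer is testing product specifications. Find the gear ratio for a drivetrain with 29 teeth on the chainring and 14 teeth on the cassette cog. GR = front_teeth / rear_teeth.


GR = front_teeth / rear_teeth
GR = 29 / 14
GR = 2.0714

2.0714


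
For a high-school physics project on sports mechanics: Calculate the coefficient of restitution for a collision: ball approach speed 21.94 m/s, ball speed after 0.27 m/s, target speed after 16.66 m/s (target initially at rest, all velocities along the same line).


e = (v2_after - v1_after) / (v1_before - v2_before)
Numerator = 16.66 - 0.27 = 16.39
Denominator = 21.94 - 0 = 21.94
e = 16.39 / 21.94 = 0.747

0.747


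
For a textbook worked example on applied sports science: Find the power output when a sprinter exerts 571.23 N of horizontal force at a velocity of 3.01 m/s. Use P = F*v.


P = F * v
P = 571.23 * 3.01
P = 1719.4023 W

1719.4023 W


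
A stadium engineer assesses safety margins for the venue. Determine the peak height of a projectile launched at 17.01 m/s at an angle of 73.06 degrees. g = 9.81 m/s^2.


H = (v*sin(theta))^2 / (2*g)
vy = v*sin(theta) = 17.01 * sin(73.06 deg) = 16.2719 m/s
H = vy^2 / (2*g) = 264.7761 / (2*9.81)
H = 264.7761 / 19.62 = 13.4952 m

13.4952 m


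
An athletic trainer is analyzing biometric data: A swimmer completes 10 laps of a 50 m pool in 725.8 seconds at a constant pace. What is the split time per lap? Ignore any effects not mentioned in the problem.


Split time = total_time / n_laps = 725.8 / 10
Split time = 72.58 s per lap

72.58 s


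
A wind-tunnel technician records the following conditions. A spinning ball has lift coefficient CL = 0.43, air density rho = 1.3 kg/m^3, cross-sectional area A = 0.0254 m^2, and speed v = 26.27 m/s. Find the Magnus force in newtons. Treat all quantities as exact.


FM = 0.5 * CL * rho * A * v^2
FM = 0.5 * 0.43 * 1.3 * 0.0254 * 26.27^2
v^2 = 690.1129
FM = 0.5 * 0.43 * 1.3 * 0.0254 * 690.1129 = 4.8993 N

4.8993 N


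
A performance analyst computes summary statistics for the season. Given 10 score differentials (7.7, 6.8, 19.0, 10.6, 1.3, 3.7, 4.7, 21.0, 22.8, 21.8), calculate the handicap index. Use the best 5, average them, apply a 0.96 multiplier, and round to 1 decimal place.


All differentials: 7.7, 6.8, 19.0, 10.6, 1.3, 3.7, 4.7, 21.0, 22.8, 21.8
Sorted: 1.3, 3.7, 4.7, 6.8, 7.7, 10.6, 19.0, 21.0, 21.8, 22.8
Best 5: 1.3, 3.7, 4.7, 6.8, 7.7
Average of best = 24.2 / 5 = 4.84
Raw index = 4.84 * 0.96 = 4.6464
Handicap index = round(4.6464, 1) = 4.6

4.6


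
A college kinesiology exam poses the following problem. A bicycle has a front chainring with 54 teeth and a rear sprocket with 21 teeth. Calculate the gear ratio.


GR = front_teeth / rear_teeth
GR = 54 / 21
GR = 2.5714

2.5714


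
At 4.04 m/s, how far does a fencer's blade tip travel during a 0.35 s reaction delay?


d = v * t
d = 4.04 * 0.35
d = 1.414 m

1.414 m


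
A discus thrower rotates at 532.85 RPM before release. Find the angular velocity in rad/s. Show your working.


omega = RPM * 2 * pi / 60
omega = 532.85 * 2 * 3.14159 / 60
omega = 3347.9953 / 60 = 55.7999 rad/s

55.7999 rad/s


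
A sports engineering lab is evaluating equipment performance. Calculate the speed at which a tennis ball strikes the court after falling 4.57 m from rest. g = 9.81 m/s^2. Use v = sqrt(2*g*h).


v = sqrt(2 * g * h)
v = sqrt(2 * 9.81 * 4.57)
v = sqrt(89.6634) = 9.4691 m/s

9.4691 m/s


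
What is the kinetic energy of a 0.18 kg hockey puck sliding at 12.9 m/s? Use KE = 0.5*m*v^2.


KE = 0.5 * m * v^2
KE = 0.5 * 0.18 * 12.9^2
KE = 0.5 * 0.18 * 166.41 = 14.9769 J

14.9769 J


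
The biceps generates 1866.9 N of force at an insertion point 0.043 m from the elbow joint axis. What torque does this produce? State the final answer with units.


tau = F * d
tau = 1866.9 * 0.043
tau = 80.2767 N*m

80.2767 N*m


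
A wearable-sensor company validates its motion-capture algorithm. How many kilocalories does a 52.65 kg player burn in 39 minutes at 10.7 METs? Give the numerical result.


kcal = MET * mass * time_hr
Convert time: 39 min = 0.65 hr
kcal = 10.7 * 52.65 * 0.65
kcal = 366.1807 kcal

366.1807 kcal


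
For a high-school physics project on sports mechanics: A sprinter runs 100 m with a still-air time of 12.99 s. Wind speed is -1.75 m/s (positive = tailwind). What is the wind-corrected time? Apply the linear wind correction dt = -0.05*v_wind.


dt = -0.05 * v_wind = -0.05 * -1.75 = 0.0875 s
t_corrected = t_still + dt = 12.99 + (0.0875)
t_corrected = 13.0775 s

13.0775 s
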